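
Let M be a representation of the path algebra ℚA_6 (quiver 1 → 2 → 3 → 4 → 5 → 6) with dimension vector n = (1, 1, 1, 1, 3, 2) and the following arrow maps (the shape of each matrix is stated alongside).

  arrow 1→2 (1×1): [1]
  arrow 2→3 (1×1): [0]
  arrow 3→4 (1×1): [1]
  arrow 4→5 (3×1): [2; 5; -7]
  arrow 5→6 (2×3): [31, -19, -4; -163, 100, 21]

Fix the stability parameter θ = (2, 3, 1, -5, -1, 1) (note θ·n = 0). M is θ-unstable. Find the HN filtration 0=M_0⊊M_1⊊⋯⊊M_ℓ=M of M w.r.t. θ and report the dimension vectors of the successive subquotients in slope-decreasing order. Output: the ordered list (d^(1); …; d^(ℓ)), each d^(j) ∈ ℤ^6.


Via rank(M_{q-1}∘⋯∘M_p): M ≅ I[1,2], I[3,6], I[5,5], I[5,6].
μ_θ-semistable layers: μ^(1)=3; μ^(2)=2; μ^(3)=1; μ^(4)=-1; μ^(5)=-2

((0, 1, 0, 0, 0, 0); (1, 0, 0, 0, 0, 0); (0, 0, 0, 0, 0, 2); (0, 0, 0, 0, 3, 0); (0, 0, 1, 1, 0, 0))


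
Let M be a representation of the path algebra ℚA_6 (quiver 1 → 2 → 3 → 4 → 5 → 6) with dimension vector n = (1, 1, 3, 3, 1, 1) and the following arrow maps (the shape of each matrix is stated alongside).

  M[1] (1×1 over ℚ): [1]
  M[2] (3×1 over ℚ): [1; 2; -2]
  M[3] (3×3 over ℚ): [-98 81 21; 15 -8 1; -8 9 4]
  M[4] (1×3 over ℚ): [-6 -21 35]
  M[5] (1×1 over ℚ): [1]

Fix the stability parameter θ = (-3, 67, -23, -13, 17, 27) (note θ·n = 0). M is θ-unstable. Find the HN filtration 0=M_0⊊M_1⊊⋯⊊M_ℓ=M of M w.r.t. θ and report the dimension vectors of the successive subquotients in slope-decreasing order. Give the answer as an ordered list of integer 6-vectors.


Via rank(M_{q-1}∘⋯∘M_p): M ≅ I[1,6], I[3,4]^2.
μ_θ-semistable layers: μ^(1)=27; μ^(2)=17; μ^(3)=31/3; μ^(4)=-3; μ^(5)=-13; μ^(6)=-23

((0, 0, 0, 0, 0, 1); (0, 0, 0, 0, 1, 0); (0, 1, 1, 1, 0, 0); (1, 0, 0, 0, 0, 0); (0, 0, 0, 2, 0, 0); (0, 0, 2, 0, 0, 0))


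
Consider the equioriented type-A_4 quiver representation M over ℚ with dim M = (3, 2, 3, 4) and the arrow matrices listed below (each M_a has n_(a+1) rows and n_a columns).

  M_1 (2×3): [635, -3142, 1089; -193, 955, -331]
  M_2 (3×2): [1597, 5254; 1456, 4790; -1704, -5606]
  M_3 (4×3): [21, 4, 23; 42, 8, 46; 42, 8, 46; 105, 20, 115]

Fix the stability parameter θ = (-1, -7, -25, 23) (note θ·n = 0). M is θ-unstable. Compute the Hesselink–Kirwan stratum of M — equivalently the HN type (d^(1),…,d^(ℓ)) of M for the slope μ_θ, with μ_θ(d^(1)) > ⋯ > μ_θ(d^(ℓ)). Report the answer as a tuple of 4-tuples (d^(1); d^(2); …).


Via rank(M_{q-1}∘⋯∘M_p): M ≅ I[1,1], I[1,3], I[1,4], I[3,3], I[4,4]^3.
μ_θ-semistable layers: μ^(1)=23; μ^(2)=-1; μ^(3)=-11; μ^(4)=-25

((0, 0, 0, 4); (1, 0, 0, 0); (2, 2, 2, 0); (0, 0, 1, 0))


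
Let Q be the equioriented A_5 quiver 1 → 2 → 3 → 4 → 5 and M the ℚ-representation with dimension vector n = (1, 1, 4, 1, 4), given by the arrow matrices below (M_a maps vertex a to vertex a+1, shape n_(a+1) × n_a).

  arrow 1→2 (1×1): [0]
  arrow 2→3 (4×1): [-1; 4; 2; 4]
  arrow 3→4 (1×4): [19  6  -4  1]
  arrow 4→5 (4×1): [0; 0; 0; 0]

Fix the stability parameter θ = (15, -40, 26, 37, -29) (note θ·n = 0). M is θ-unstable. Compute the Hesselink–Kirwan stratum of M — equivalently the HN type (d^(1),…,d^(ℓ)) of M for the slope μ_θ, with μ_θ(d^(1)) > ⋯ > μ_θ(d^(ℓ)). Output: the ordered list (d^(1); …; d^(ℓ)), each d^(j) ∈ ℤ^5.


Via rank(M_{q-1}∘⋯∘M_p): M ≅ I[1,1], I[2,4], I[3,3]^3, I[5,5]^4.
μ_θ-semistable layers: μ^(1)=37; μ^(2)=26; μ^(3)=15; μ^(4)=-29; μ^(5)=-40

((0, 0, 0, 1, 0); (0, 0, 4, 0, 0); (1, 0, 0, 0, 0); (0, 0, 0, 0, 4); (0, 1, 0, 0, 0))


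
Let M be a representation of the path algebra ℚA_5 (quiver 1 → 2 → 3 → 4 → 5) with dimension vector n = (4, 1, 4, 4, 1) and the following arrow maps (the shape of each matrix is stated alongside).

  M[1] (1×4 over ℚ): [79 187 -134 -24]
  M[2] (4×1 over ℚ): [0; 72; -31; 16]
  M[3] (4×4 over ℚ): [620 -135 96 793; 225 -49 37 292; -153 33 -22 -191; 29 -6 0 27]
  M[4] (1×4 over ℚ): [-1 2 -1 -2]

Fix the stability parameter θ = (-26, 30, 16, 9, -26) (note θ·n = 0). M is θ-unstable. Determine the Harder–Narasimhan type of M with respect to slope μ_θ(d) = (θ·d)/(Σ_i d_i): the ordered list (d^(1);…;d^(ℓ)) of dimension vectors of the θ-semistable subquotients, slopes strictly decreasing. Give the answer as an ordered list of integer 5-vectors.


Interval decomposition of M: I[1,1]^3, I[1,4], I[3,4]^2, I[3,5].
HN type (ℓ=4): μ^(1)=55/3; μ^(2)=25/2; μ^(3)=-1/3; μ^(4)=-26

((0, 1, 1, 1, 0); (0, 0, 2, 2, 0); (0, 0, 1, 1, 1); (4, 0, 0, 0, 0))


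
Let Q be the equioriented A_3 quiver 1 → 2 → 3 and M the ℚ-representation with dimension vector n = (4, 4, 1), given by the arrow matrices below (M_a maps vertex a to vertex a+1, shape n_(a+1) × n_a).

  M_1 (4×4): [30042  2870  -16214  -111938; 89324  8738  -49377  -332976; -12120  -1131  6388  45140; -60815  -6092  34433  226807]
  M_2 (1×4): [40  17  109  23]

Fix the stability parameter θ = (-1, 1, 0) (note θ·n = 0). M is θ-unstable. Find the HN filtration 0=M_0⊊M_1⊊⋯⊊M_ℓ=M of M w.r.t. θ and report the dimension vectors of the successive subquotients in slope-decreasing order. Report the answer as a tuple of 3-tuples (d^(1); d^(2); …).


Interval decomposition of M: I[1,1], I[1,2]^2, I[1,3], I[2,2].
HN type (ℓ=3): μ^(1)=1; μ^(2)=1/2; μ^(3)=-1

((0, 3, 0); (0, 1, 1); (4, 0, 0))


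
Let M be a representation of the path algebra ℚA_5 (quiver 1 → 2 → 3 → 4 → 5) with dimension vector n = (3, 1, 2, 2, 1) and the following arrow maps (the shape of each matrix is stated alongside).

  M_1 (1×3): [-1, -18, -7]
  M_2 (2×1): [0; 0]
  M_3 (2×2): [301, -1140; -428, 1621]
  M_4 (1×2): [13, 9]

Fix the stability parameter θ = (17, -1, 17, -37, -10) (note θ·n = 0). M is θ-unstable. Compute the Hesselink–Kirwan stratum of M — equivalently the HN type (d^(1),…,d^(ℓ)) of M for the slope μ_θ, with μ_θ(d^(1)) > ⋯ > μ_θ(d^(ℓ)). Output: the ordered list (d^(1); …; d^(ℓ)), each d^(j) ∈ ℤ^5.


Via rank(M_{q-1}∘⋯∘M_p): M ≅ I[1,1]^2, I[1,2], I[3,4], I[3,5].
μ_θ-semistable layers: μ^(1)=17; μ^(2)=8; μ^(3)=-10

((2, 0, 0, 0, 0); (1, 1, 0, 0, 0); (0, 0, 2, 2, 1))


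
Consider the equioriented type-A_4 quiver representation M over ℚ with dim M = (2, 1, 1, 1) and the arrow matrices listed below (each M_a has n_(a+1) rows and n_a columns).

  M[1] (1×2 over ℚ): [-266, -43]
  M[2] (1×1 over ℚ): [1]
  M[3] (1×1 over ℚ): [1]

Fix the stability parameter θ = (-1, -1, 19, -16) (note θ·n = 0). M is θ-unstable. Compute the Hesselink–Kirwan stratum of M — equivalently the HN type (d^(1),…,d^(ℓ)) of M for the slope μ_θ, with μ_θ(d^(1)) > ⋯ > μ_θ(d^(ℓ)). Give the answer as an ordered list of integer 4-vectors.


Barcode: M ≅ I[1,1], I[1,4]. HN layers by μ_θ (2 steps, strictly decreasing):
  μ^(1)=3/2; μ^(2)=-1

((0, 0, 1, 1); (2, 1, 0, 0))


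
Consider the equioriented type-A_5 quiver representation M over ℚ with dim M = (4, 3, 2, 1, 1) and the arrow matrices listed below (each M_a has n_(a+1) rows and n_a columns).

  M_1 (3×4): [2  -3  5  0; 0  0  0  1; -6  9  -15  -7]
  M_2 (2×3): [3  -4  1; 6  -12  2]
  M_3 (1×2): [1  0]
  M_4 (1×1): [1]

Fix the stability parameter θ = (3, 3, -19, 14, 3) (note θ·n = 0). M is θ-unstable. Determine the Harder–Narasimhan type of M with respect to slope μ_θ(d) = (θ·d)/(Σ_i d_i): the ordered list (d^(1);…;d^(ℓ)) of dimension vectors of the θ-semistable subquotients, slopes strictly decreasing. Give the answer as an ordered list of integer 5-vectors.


Via rank(M_{q-1}∘⋯∘M_p): M ≅ I[1,1]^2, I[1,2], I[1,5], I[2,3].
μ_θ-semistable layers: μ^(1)=17/2; μ^(2)=3; μ^(3)=-13/3; μ^(4)=-8

((0, 0, 0, 1, 1); (3, 1, 0, 0, 0); (1, 1, 1, 0, 0); (0, 1, 1, 0, 0))


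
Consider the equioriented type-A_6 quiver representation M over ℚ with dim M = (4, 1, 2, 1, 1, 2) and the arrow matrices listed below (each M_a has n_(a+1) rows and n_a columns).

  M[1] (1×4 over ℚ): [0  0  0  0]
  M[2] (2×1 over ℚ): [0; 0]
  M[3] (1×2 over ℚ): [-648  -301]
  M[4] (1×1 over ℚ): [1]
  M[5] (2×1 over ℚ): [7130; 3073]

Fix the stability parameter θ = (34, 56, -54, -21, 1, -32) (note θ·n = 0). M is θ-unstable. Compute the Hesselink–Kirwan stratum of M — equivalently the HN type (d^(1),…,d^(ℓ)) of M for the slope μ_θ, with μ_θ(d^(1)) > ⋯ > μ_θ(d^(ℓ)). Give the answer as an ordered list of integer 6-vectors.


Via rank(M_{q-1}∘⋯∘M_p): M ≅ I[1,1]^4, I[2,2], I[3,3], I[3,6], I[6,6].
μ_θ-semistable layers: μ^(1)=56; μ^(2)=34; μ^(3)=-31/2; μ^(4)=-21; μ^(5)=-32; μ^(6)=-54

((0, 1, 0, 0, 0, 0); (4, 0, 0, 0, 0, 0); (0, 0, 0, 0, 1, 1); (0, 0, 0, 1, 0, 0); (0, 0, 0, 0, 0, 1); (0, 0, 2, 0, 0, 0))


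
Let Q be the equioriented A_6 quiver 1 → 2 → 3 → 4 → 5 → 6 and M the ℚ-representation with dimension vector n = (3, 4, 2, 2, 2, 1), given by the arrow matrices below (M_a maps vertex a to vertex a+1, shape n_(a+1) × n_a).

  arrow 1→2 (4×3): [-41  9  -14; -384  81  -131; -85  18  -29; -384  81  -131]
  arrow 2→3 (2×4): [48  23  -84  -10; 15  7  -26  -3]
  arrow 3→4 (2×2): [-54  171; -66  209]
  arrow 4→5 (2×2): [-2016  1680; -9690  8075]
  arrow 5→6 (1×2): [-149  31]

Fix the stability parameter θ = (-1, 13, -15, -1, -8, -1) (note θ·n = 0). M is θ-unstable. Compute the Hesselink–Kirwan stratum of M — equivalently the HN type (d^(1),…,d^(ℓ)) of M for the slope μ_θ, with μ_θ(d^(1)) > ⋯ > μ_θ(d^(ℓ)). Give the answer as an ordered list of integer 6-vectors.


Via rank(M_{q-1}∘⋯∘M_p): M ≅ I[1,1], I[1,3], I[1,6], I[2,2]^2, I[4,4], I[5,5].
μ_θ-semistable layers: μ^(1)=13; μ^(2)=-1; μ^(3)=-12/5; μ^(4)=-8

((0, 2, 0, 0, 0, 0); (2, 1, 1, 1, 0, 1); (1, 1, 1, 1, 1, 0); (0, 0, 0, 0, 1, 0))


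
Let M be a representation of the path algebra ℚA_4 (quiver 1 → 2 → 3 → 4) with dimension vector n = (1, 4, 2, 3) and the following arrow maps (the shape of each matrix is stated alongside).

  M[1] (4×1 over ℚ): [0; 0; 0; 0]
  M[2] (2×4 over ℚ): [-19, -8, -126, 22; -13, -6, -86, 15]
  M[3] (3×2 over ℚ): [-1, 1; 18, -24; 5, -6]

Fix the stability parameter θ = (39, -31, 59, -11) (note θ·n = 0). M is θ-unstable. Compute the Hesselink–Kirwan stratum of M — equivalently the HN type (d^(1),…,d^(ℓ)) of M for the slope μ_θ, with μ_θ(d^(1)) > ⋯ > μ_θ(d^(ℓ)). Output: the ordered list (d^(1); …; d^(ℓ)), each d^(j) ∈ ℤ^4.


Interval decomposition of M: I[1,1], I[2,2]^2, I[2,4]^2, I[4,4].
HN type (ℓ=4): μ^(1)=39; μ^(2)=24; μ^(3)=-11; μ^(4)=-31

((1, 0, 0, 0); (0, 0, 2, 2); (0, 0, 0, 1); (0, 4, 0, 0))


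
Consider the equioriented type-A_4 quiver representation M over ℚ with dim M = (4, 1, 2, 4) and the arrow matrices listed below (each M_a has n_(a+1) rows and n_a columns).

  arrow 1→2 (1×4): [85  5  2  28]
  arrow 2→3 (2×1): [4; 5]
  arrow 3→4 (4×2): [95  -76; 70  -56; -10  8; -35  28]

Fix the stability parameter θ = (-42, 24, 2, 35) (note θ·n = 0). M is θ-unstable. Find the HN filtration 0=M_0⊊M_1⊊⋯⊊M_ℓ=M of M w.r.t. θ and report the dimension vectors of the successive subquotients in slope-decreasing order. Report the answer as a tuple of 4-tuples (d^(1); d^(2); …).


Barcode: M ≅ I[1,1]^3, I[1,3], I[3,4], I[4,4]^3. HN layers by μ_θ (4 steps, strictly decreasing):
  μ^(1)=35; μ^(2)=13; μ^(3)=2; μ^(4)=-42

((0, 0, 0, 4); (0, 1, 1, 0); (0, 0, 1, 0); (4, 0, 0, 0))


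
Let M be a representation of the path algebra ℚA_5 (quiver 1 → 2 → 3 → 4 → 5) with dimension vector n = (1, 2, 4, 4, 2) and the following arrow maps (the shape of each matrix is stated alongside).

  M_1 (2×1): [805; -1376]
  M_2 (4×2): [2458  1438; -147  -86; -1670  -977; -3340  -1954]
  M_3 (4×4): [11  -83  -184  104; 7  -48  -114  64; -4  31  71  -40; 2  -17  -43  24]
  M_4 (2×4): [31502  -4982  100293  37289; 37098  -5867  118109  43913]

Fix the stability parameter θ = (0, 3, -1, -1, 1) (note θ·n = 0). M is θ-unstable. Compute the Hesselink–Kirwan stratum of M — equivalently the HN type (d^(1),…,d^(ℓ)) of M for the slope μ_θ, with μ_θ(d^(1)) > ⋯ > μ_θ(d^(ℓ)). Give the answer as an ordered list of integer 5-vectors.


Via rank(M_{q-1}∘⋯∘M_p): M ≅ I[1,5], I[2,4], I[3,3], I[3,4], I[4,5].
μ_θ-semistable layers: μ^(1)=1; μ^(2)=1/3; μ^(3)=0; μ^(4)=-1

((0, 0, 0, 0, 2); (0, 2, 2, 2, 0); (1, 0, 0, 0, 0); (0, 0, 2, 2, 0))


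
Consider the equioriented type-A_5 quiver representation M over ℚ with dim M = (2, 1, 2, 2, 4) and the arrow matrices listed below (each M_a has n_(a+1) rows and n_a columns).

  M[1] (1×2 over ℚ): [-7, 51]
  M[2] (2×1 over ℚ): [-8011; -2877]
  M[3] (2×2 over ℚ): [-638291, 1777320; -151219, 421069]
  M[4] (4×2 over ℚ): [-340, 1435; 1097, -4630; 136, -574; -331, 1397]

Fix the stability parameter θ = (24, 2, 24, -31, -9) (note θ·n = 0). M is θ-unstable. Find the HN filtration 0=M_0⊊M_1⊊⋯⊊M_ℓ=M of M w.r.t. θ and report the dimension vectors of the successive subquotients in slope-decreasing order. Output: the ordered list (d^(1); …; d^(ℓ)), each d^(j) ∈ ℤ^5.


Via rank(M_{q-1}∘⋯∘M_p): M ≅ I[1,1], I[1,5], I[3,5], I[5,5]^2.
μ_θ-semistable layers: μ^(1)=24; μ^(2)=2; μ^(3)=-16/3; μ^(4)=-9

((1, 0, 0, 0, 0); (1, 1, 1, 1, 1); (0, 0, 1, 1, 1); (0, 0, 0, 0, 2))


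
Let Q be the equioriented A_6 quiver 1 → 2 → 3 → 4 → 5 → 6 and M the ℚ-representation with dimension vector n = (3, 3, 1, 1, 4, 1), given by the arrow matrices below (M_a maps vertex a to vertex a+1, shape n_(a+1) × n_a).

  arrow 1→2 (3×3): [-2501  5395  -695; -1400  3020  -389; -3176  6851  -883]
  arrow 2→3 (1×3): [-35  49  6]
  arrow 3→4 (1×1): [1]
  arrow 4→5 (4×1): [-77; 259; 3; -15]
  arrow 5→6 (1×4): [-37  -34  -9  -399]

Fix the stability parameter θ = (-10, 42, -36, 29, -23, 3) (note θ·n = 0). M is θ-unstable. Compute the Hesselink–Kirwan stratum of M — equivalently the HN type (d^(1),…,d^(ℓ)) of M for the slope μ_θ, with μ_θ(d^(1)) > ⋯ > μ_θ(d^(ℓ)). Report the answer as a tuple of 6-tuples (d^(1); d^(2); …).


Via rank(M_{q-1}∘⋯∘M_p): M ≅ I[1,2]^2, I[1,6], I[5,5]^3.
μ_θ-semistable layers: μ^(1)=42; μ^(2)=3; μ^(3)=-10; μ^(4)=-23

((0, 2, 0, 0, 0, 0); (0, 1, 1, 1, 1, 1); (3, 0, 0, 0, 0, 0); (0, 0, 0, 0, 3, 0))


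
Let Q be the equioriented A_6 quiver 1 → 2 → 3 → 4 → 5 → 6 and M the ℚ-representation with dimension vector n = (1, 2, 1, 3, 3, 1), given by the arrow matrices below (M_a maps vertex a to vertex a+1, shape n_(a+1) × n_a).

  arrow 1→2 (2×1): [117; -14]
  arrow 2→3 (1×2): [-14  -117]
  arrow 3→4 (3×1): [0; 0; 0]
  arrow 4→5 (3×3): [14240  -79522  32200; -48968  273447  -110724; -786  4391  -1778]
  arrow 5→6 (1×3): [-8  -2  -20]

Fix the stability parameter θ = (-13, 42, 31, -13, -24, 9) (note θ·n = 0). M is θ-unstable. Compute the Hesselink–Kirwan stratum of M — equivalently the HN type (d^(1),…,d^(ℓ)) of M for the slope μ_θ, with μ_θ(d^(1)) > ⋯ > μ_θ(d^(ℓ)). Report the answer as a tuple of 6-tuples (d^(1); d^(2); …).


Via rank(M_{q-1}∘⋯∘M_p): M ≅ I[1,2], I[2,3], I[4,4], I[4,5], I[4,6], I[5,5].
μ_θ-semistable layers: μ^(1)=42; μ^(2)=73/2; μ^(3)=9; μ^(4)=-13; μ^(5)=-37/2; μ^(6)=-24

((0, 1, 0, 0, 0, 0); (0, 1, 1, 0, 0, 0); (0, 0, 0, 0, 0, 1); (1, 0, 0, 1, 0, 0); (0, 0, 0, 2, 2, 0); (0, 0, 0, 0, 1, 0))


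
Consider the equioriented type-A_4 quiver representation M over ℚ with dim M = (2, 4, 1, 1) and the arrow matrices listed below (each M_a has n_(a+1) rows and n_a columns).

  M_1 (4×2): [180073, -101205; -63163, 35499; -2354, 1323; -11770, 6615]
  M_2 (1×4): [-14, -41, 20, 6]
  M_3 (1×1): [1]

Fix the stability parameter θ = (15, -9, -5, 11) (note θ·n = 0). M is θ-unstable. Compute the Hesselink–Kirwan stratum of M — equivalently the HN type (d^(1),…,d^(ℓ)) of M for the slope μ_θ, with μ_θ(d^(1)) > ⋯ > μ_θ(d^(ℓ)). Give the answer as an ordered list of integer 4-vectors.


Interval decomposition of M: I[1,2], I[1,4], I[2,2]^2.
HN type (ℓ=4): μ^(1)=11; μ^(2)=3; μ^(3)=1/3; μ^(4)=-9

((0, 0, 0, 1); (1, 1, 0, 0); (1, 1, 1, 0); (0, 2, 0, 0))


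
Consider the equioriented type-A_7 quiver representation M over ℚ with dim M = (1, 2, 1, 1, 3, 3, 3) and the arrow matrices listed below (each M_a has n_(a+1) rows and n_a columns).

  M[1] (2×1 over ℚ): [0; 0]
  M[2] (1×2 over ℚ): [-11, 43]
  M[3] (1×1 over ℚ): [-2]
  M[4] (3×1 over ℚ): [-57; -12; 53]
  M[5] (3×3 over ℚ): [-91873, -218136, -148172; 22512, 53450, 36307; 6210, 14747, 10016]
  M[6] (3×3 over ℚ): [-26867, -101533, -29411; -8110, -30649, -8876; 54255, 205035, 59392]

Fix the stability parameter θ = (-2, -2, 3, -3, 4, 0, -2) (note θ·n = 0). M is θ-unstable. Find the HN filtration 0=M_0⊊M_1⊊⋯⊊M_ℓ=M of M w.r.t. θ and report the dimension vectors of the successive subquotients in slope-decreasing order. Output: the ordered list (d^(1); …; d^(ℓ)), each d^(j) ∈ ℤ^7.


Via rank(M_{q-1}∘⋯∘M_p): M ≅ I[1,1], I[2,2], I[2,7], I[5,7]^2.
μ_θ-semistable layers: μ^(1)=2/3; μ^(2)=0; μ^(3)=-2

((0, 0, 0, 0, 3, 3, 3); (0, 0, 1, 1, 0, 0, 0); (1, 2, 0, 0, 0, 0, 0))


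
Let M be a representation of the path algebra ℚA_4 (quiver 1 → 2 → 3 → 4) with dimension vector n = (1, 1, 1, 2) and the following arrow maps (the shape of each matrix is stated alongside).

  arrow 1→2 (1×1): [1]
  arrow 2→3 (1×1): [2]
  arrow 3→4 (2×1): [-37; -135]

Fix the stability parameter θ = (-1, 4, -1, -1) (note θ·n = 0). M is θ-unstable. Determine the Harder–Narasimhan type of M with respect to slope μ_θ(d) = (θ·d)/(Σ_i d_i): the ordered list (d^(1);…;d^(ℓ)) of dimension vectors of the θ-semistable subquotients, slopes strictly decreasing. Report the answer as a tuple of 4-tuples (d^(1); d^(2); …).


Interval decomposition of M: I[1,4], I[4,4].
HN type (ℓ=2): μ^(1)=2/3; μ^(2)=-1

((0, 1, 1, 1); (1, 0, 0, 1))


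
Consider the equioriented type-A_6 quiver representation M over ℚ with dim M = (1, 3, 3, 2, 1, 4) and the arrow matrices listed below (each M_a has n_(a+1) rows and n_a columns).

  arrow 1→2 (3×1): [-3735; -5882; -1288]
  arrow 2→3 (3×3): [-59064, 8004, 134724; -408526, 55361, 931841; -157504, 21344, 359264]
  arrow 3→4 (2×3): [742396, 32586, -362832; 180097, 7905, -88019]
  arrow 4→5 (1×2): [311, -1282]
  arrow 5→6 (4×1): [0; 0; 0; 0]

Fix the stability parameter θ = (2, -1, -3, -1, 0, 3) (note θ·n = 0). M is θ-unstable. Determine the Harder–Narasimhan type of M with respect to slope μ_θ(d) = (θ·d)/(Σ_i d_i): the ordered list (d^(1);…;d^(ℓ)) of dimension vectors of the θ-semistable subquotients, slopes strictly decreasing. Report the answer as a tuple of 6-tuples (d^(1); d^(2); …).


Interval decomposition of M: I[1,2], I[2,2], I[2,5], I[3,3], I[3,4], I[6,6]^4.
HN type (ℓ=6): μ^(1)=3; μ^(2)=1/2; μ^(3)=0; μ^(4)=-1; μ^(5)=-2; μ^(6)=-3

((0, 0, 0, 0, 0, 4); (1, 1, 0, 0, 0, 0); (0, 0, 0, 0, 1, 0); (0, 1, 0, 2, 0, 0); (0, 1, 1, 0, 0, 0); (0, 0, 2, 0, 0, 0))


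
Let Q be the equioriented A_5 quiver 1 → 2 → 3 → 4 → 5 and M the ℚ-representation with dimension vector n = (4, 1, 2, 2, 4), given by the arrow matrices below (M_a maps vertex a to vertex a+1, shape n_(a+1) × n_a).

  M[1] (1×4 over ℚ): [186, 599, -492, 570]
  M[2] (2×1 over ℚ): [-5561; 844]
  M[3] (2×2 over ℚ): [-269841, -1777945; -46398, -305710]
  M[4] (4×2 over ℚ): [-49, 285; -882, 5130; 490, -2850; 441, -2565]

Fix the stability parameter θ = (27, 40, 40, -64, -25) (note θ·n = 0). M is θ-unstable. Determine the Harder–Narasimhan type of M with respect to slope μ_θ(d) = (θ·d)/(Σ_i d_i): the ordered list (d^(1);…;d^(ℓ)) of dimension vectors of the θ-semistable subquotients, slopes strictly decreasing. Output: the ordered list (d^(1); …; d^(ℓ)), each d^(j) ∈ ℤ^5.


Barcode: M ≅ I[1,1]^3, I[1,5], I[3,3], I[4,4], I[5,5]^3. HN layers by μ_θ (5 steps, strictly decreasing):
  μ^(1)=40; μ^(2)=27; μ^(3)=18/5; μ^(4)=-25; μ^(5)=-64

((0, 0, 1, 0, 0); (3, 0, 0, 0, 0); (1, 1, 1, 1, 1); (0, 0, 0, 0, 3); (0, 0, 0, 1, 0))


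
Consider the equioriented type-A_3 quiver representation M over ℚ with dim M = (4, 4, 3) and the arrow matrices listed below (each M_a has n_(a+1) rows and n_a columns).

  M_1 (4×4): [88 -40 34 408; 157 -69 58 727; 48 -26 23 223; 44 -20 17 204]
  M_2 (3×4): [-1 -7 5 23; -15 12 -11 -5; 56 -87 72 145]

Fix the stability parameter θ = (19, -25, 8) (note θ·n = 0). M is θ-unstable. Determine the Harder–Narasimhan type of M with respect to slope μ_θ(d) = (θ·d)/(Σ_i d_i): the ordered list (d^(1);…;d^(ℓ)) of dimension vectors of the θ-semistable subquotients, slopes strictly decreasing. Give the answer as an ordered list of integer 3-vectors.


Interval decomposition of M: I[1,1], I[1,3]^3, I[2,2].
HN type (ℓ=4): μ^(1)=19; μ^(2)=8; μ^(3)=-3; μ^(4)=-25

((1, 0, 0); (0, 0, 3); (3, 3, 0); (0, 1, 0))


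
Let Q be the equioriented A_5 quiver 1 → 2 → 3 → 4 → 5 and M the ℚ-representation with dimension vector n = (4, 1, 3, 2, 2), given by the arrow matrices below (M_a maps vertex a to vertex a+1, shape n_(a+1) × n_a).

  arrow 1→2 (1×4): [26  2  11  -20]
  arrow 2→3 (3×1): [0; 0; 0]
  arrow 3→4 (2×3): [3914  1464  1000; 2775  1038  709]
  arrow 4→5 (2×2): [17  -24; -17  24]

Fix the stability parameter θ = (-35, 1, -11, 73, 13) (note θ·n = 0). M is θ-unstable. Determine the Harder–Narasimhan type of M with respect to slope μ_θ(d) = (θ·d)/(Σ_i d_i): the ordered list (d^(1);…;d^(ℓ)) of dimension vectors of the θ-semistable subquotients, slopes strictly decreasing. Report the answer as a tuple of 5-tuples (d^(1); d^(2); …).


Barcode: M ≅ I[1,1]^3, I[1,2], I[3,3], I[3,4], I[3,5], I[5,5]. HN layers by μ_θ (6 steps, strictly decreasing):
  μ^(1)=73; μ^(2)=43; μ^(3)=13; μ^(4)=1; μ^(5)=-11; μ^(6)=-35

((0, 0, 0, 1, 0); (0, 0, 0, 1, 1); (0, 0, 0, 0, 1); (0, 1, 0, 0, 0); (0, 0, 3, 0, 0); (4, 0, 0, 0, 0))


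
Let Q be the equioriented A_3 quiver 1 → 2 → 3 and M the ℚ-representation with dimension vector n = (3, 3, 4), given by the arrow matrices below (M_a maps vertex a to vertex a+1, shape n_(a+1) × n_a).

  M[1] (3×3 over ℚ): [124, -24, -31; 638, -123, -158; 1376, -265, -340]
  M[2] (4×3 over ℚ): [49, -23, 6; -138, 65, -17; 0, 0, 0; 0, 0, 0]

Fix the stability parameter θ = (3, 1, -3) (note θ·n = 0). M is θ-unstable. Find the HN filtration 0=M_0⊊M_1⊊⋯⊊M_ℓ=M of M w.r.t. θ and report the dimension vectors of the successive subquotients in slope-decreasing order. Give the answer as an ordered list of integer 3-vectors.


Via rank(M_{q-1}∘⋯∘M_p): M ≅ I[1,2], I[1,3]^2, I[3,3]^2.
μ_θ-semistable layers: μ^(1)=2; μ^(2)=1/3; μ^(3)=-3

((1, 1, 0); (2, 2, 2); (0, 0, 2))


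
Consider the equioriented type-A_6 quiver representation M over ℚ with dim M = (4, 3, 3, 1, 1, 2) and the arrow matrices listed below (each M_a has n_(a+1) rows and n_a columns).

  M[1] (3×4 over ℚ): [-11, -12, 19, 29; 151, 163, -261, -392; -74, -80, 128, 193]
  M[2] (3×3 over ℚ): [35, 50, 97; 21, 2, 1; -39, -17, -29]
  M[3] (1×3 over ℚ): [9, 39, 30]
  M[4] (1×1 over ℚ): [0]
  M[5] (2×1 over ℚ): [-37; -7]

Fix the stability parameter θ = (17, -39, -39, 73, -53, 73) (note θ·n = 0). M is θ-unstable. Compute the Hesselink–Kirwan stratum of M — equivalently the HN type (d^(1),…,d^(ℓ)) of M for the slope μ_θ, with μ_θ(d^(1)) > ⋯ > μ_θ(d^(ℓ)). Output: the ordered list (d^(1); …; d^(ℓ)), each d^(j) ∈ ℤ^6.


Interval decomposition of M: I[1,1], I[1,3]^2, I[1,4], I[5,6], I[6,6].
HN type (ℓ=4): μ^(1)=73; μ^(2)=17; μ^(3)=-61/3; μ^(4)=-53

((0, 0, 0, 1, 0, 2); (1, 0, 0, 0, 0, 0); (3, 3, 3, 0, 0, 0); (0, 0, 0, 0, 1, 0))


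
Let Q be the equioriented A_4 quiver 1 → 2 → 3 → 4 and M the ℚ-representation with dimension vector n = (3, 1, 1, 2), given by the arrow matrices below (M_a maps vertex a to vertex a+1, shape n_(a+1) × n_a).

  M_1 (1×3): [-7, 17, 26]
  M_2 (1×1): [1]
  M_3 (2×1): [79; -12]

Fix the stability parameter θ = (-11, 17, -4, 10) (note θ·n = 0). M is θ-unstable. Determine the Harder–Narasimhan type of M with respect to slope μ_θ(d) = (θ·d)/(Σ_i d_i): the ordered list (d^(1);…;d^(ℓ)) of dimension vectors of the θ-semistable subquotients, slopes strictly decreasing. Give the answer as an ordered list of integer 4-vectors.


Via rank(M_{q-1}∘⋯∘M_p): M ≅ I[1,1]^2, I[1,4], I[4,4].
μ_θ-semistable layers: μ^(1)=10; μ^(2)=13/2; μ^(3)=-11

((0, 0, 0, 2); (0, 1, 1, 0); (3, 0, 0, 0))


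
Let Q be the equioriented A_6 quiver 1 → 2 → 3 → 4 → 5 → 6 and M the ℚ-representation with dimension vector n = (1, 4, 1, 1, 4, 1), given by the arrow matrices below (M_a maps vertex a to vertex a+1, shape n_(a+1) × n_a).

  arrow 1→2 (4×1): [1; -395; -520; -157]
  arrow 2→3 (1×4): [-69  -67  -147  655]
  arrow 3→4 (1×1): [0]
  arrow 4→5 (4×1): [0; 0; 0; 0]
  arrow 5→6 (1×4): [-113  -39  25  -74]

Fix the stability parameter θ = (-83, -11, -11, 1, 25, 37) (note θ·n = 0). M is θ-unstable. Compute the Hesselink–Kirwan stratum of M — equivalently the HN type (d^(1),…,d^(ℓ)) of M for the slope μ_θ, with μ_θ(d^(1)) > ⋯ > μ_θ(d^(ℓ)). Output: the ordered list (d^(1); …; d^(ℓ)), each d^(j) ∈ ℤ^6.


Via rank(M_{q-1}∘⋯∘M_p): M ≅ I[1,3], I[2,2]^3, I[4,4], I[5,5]^3, I[5,6].
μ_θ-semistable layers: μ^(1)=37; μ^(2)=25; μ^(3)=1; μ^(4)=-11; μ^(5)=-83

((0, 0, 0, 0, 0, 1); (0, 0, 0, 0, 4, 0); (0, 0, 0, 1, 0, 0); (0, 4, 1, 0, 0, 0); (1, 0, 0, 0, 0, 0))


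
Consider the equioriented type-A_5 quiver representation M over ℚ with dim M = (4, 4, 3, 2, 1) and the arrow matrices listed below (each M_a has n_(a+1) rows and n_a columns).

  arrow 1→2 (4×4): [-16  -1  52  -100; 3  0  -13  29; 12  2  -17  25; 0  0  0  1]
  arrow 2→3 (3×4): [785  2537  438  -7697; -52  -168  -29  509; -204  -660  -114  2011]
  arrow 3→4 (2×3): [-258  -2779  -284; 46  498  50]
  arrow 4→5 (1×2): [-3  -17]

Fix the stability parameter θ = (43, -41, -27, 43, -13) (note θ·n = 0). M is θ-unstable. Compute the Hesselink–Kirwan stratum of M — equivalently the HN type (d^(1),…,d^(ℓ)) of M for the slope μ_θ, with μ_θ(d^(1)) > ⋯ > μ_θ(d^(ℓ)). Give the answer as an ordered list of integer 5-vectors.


Barcode: M ≅ I[1,2], I[1,3], I[1,4], I[1,5]. HN layers by μ_θ (4 steps, strictly decreasing):
  μ^(1)=43; μ^(2)=15; μ^(3)=1; μ^(4)=-25/3

((0, 0, 0, 1, 0); (0, 0, 0, 1, 1); (1, 1, 0, 0, 0); (3, 3, 3, 0, 0))


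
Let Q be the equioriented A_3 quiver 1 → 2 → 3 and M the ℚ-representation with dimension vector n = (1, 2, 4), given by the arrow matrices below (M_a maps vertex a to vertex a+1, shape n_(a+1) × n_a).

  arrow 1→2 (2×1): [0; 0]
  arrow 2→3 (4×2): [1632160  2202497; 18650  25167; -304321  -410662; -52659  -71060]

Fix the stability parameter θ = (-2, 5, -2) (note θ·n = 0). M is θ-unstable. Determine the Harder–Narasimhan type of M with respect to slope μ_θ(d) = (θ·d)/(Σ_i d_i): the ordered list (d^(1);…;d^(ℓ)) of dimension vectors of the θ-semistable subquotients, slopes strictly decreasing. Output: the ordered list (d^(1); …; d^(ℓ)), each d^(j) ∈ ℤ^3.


Via rank(M_{q-1}∘⋯∘M_p): M ≅ I[1,1], I[2,3]^2, I[3,3]^2.
μ_θ-semistable layers: μ^(1)=3/2; μ^(2)=-2

((0, 2, 2); (1, 0, 2))


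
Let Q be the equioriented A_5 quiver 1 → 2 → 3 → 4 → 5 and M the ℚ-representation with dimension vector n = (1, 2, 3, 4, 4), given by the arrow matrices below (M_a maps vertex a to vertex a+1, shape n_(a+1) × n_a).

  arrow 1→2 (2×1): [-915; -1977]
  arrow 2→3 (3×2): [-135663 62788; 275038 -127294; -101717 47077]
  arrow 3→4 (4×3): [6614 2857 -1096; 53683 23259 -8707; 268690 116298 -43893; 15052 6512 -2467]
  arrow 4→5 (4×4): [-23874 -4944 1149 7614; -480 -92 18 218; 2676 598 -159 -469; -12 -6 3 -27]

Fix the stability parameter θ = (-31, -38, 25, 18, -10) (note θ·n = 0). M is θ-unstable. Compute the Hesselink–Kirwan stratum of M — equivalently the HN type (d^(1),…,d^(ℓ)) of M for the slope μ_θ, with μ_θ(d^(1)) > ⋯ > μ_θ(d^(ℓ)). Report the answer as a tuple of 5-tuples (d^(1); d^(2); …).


Via rank(M_{q-1}∘⋯∘M_p): M ≅ I[1,4], I[2,5], I[3,4], I[4,5], I[5,5]^2.
μ_θ-semistable layers: μ^(1)=43/2; μ^(2)=11; μ^(3)=4; μ^(4)=-10; μ^(5)=-69/2; μ^(6)=-38

((0, 0, 2, 2, 0); (0, 0, 1, 1, 1); (0, 0, 0, 1, 1); (0, 0, 0, 0, 2); (1, 1, 0, 0, 0); (0, 1, 0, 0, 0))


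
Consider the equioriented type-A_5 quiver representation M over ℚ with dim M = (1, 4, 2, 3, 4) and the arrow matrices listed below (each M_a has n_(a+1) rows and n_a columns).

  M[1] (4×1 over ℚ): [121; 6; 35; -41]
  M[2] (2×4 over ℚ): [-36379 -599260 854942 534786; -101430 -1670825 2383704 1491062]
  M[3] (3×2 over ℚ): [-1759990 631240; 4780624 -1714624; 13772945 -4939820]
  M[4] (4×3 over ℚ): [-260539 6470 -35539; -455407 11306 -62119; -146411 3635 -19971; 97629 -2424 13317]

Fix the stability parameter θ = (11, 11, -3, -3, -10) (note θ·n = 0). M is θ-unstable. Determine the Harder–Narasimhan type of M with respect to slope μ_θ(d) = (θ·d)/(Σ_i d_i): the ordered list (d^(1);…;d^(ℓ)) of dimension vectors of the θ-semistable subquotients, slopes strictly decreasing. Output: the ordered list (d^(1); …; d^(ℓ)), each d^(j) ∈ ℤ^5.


Interval decomposition of M: I[1,5], I[2,2]^2, I[2,3], I[4,4], I[4,5], I[5,5]^2.
HN type (ℓ=6): μ^(1)=11; μ^(2)=4; μ^(3)=6/5; μ^(4)=-3; μ^(5)=-13/2; μ^(6)=-10

((0, 2, 0, 0, 0); (0, 1, 1, 0, 0); (1, 1, 1, 1, 1); (0, 0, 0, 1, 0); (0, 0, 0, 1, 1); (0, 0, 0, 0, 2))


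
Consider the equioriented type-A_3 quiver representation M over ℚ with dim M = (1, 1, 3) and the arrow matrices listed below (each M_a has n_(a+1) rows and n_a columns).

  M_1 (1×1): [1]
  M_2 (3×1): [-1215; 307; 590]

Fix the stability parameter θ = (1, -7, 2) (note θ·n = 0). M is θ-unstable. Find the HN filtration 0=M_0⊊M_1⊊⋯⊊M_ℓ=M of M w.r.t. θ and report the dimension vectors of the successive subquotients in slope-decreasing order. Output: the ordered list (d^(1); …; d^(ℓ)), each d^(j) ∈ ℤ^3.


Via rank(M_{q-1}∘⋯∘M_p): M ≅ I[1,3], I[3,3]^2.
μ_θ-semistable layers: μ^(1)=2; μ^(2)=-3

((0, 0, 3); (1, 1, 0))


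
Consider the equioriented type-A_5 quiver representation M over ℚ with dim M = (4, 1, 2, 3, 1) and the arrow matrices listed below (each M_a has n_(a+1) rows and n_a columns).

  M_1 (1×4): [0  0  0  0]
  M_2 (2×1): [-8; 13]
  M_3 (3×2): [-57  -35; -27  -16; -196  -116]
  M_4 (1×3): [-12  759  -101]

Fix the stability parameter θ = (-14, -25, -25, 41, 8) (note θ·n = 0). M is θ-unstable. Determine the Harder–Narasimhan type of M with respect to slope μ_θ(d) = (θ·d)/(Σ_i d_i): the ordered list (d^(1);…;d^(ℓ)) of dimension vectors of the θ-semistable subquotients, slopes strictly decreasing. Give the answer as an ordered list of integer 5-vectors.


Interval decomposition of M: I[1,1]^4, I[2,4], I[3,5], I[4,4].
HN type (ℓ=4): μ^(1)=41; μ^(2)=49/2; μ^(3)=-14; μ^(4)=-25

((0, 0, 0, 2, 0); (0, 0, 0, 1, 1); (4, 0, 0, 0, 0); (0, 1, 2, 0, 0))


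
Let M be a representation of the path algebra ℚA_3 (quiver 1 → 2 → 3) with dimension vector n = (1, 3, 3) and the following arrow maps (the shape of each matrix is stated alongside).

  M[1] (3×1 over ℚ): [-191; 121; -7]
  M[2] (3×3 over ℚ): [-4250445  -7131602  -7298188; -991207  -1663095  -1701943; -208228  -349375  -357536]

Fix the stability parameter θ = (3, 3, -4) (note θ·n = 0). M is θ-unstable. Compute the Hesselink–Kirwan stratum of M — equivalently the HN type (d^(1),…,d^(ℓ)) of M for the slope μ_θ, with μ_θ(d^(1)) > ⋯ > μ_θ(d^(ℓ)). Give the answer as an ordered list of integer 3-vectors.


Via rank(M_{q-1}∘⋯∘M_p): M ≅ I[1,3], I[2,3]^2.
μ_θ-semistable layers: μ^(1)=2/3; μ^(2)=-1/2

((1, 1, 1); (0, 2, 2))


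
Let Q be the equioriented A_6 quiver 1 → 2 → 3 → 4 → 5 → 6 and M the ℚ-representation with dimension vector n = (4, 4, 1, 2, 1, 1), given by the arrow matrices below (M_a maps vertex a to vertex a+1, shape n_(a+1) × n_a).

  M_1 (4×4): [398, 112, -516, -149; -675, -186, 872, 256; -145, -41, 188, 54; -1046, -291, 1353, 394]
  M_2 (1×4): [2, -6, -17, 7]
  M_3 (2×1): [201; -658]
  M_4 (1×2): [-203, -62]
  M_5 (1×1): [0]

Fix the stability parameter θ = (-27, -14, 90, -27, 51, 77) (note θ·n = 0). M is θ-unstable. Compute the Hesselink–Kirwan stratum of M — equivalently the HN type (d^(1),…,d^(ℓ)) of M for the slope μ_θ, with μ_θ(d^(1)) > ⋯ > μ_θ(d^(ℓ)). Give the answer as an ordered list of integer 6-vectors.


Via rank(M_{q-1}∘⋯∘M_p): M ≅ I[1,2]^3, I[1,5], I[4,4], I[6,6].
μ_θ-semistable layers: μ^(1)=77; μ^(2)=51; μ^(3)=63/2; μ^(4)=-14; μ^(5)=-27

((0, 0, 0, 0, 0, 1); (0, 0, 0, 0, 1, 0); (0, 0, 1, 1, 0, 0); (0, 4, 0, 0, 0, 0); (4, 0, 0, 1, 0, 0))


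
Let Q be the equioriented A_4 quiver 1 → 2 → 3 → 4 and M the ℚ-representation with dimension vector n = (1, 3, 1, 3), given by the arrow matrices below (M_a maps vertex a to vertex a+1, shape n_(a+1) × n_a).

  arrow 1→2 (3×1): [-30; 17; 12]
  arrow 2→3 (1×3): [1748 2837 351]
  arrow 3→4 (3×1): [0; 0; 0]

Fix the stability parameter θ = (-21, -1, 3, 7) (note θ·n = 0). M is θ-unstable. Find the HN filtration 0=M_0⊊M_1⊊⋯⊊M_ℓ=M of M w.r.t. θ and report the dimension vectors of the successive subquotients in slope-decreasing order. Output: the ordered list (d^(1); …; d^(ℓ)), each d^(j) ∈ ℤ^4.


Via rank(M_{q-1}∘⋯∘M_p): M ≅ I[1,3], I[2,2]^2, I[4,4]^3.
μ_θ-semistable layers: μ^(1)=7; μ^(2)=3; μ^(3)=-1; μ^(4)=-21

((0, 0, 0, 3); (0, 0, 1, 0); (0, 3, 0, 0); (1, 0, 0, 0))


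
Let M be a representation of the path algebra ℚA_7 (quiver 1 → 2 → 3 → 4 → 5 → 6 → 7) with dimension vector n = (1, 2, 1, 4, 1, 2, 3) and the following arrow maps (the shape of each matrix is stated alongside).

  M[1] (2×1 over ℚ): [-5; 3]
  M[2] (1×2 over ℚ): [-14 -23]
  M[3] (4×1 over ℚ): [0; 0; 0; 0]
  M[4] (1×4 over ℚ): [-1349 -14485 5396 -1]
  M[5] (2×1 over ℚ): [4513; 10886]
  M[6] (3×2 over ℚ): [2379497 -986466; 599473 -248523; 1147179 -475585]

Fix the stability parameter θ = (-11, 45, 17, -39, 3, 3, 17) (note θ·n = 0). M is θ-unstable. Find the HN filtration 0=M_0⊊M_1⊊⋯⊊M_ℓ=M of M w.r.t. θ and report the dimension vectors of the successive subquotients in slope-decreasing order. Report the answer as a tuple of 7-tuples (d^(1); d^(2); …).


Barcode: M ≅ I[1,3], I[2,2], I[4,4]^3, I[4,7], I[6,7], I[7,7]. HN layers by μ_θ (6 steps, strictly decreasing):
  μ^(1)=45; μ^(2)=31; μ^(3)=17; μ^(4)=3; μ^(5)=-11; μ^(6)=-39

((0, 1, 0, 0, 0, 0, 0); (0, 1, 1, 0, 0, 0, 0); (0, 0, 0, 0, 0, 0, 3); (0, 0, 0, 0, 1, 2, 0); (1, 0, 0, 0, 0, 0, 0); (0, 0, 0, 4, 0, 0, 0))


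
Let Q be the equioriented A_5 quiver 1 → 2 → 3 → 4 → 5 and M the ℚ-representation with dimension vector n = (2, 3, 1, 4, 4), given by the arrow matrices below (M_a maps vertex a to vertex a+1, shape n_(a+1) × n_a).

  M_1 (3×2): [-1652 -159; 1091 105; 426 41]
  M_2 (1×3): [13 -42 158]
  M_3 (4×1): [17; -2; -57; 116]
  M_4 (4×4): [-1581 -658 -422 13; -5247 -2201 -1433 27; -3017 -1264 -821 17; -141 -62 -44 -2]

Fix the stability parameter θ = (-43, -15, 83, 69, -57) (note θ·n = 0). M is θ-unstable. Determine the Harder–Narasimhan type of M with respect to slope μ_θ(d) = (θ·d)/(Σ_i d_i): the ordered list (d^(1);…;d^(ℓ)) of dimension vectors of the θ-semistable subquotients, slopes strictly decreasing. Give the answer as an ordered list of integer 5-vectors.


Interval decomposition of M: I[1,2], I[1,5], I[2,2], I[4,5]^3.
HN type (ℓ=4): μ^(1)=95/3; μ^(2)=6; μ^(3)=-15; μ^(4)=-43

((0, 0, 1, 1, 1); (0, 0, 0, 3, 3); (0, 3, 0, 0, 0); (2, 0, 0, 0, 0))


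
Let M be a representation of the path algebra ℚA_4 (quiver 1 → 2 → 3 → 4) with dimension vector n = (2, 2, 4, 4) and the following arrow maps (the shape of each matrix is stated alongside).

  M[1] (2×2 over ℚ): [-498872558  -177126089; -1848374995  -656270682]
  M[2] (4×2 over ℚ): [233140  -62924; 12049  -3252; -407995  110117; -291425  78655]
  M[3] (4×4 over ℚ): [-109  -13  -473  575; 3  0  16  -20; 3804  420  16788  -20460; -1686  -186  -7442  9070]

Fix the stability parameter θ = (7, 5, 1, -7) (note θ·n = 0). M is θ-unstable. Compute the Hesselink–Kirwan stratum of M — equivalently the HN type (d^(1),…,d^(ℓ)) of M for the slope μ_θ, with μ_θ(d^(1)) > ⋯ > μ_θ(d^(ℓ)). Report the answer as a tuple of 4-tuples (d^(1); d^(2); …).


Interval decomposition of M: I[1,3], I[1,4], I[3,3], I[3,4], I[4,4]^2.
HN type (ℓ=5): μ^(1)=13/3; μ^(2)=3/2; μ^(3)=1; μ^(4)=-3; μ^(5)=-7

((1, 1, 1, 0); (1, 1, 1, 1); (0, 0, 1, 0); (0, 0, 1, 1); (0, 0, 0, 2))


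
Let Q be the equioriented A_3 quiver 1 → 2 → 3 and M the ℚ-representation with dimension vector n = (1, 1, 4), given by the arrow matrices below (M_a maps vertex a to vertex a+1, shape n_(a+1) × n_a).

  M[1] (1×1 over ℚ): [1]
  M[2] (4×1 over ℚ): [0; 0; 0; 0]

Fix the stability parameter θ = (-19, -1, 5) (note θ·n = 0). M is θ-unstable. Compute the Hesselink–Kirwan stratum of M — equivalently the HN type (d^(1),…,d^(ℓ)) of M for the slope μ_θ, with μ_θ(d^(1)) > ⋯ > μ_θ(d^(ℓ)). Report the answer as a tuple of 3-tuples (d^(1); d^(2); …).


Via rank(M_{q-1}∘⋯∘M_p): M ≅ I[1,2], I[3,3]^4.
μ_θ-semistable layers: μ^(1)=5; μ^(2)=-1; μ^(3)=-19

((0, 0, 4); (0, 1, 0); (1, 0, 0))


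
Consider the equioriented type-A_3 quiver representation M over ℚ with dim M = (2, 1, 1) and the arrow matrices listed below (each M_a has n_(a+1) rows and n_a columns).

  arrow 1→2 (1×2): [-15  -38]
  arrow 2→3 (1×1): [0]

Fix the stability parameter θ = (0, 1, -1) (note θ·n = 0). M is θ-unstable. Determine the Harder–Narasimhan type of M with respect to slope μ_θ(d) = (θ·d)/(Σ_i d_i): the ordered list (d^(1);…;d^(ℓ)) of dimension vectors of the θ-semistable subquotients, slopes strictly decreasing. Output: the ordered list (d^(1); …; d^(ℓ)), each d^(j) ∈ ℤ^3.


Via rank(M_{q-1}∘⋯∘M_p): M ≅ I[1,1], I[1,2], I[3,3].
μ_θ-semistable layers: μ^(1)=1; μ^(2)=0; μ^(3)=-1

((0, 1, 0); (2, 0, 0); (0, 0, 1))


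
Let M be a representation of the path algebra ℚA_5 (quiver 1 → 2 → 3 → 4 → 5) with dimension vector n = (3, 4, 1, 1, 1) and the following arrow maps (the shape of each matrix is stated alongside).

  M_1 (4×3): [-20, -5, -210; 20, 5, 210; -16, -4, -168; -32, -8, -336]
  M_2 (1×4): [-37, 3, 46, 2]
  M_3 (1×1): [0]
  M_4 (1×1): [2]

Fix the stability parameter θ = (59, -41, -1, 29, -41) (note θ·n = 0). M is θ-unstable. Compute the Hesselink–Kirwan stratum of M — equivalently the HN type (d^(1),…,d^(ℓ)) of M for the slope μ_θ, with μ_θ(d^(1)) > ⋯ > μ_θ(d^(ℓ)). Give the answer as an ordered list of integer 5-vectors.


Via rank(M_{q-1}∘⋯∘M_p): M ≅ I[1,1]^2, I[1,2], I[2,2]^2, I[2,3], I[4,5].
μ_θ-semistable layers: μ^(1)=59; μ^(2)=9; μ^(3)=-1; μ^(4)=-6; μ^(5)=-41

((2, 0, 0, 0, 0); (1, 1, 0, 0, 0); (0, 0, 1, 0, 0); (0, 0, 0, 1, 1); (0, 3, 0, 0, 0))


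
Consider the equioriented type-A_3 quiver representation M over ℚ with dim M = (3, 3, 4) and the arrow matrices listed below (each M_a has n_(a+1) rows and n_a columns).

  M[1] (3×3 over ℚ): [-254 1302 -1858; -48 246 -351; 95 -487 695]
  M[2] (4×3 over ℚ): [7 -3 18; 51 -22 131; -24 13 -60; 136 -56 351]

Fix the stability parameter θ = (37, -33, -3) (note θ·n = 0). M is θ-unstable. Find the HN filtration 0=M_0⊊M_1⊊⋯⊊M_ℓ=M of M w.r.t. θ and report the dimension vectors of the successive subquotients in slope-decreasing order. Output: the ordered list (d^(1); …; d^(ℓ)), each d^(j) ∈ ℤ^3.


Barcode: M ≅ I[1,1], I[1,3]^2, I[2,3], I[3,3]. HN layers by μ_θ (4 steps, strictly decreasing):
  μ^(1)=37; μ^(2)=1/3; μ^(3)=-3; μ^(4)=-33

((1, 0, 0); (2, 2, 2); (0, 0, 2); (0, 1, 0))
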